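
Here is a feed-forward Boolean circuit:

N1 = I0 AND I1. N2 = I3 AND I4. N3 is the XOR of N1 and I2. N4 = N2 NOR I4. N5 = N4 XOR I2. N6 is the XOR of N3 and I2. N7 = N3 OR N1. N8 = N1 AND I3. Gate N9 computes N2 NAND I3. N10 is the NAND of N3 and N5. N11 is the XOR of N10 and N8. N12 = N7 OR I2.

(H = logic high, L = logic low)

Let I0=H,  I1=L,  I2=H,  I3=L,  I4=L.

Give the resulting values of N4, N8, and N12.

N4 = H, N8 = L, N12 = H

N1 = I0 AND I1 = H AND L = L
N2 = I3 AND I4 = L AND L = L
N3 = N1 XOR I2 = L XOR H = H
N4 = N2 NOR I4 = L NOR L = H
N7 = N3 OR N1 = H OR L = H
N8 = N1 AND I3 = L AND L = L
N12 = N7 OR I2 = H OR H = H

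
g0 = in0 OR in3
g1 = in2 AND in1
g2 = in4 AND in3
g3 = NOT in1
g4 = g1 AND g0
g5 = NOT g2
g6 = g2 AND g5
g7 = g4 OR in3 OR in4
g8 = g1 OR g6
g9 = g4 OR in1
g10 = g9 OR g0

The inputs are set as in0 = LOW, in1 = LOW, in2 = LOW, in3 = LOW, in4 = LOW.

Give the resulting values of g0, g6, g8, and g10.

g0 = LOW, g6 = LOW, g8 = LOW, g10 = LOW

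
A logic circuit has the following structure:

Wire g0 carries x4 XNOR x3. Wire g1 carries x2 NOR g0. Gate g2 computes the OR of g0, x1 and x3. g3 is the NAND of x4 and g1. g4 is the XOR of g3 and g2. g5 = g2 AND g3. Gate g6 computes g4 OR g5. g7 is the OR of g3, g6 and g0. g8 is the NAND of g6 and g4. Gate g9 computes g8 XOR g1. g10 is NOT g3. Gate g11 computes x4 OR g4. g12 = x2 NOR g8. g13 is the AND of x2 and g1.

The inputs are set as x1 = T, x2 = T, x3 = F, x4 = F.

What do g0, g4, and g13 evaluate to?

g0 = T, g4 = F, g13 = F

g0 = x4 XNOR x3 = F XNOR F = T
g1 = x2 NOR g0 = T NOR T = F
g2 = g0 OR x1 OR x3 = T OR T OR F = T
g3 = x4 NAND g1 = F NAND F = T
g4 = g3 XOR g2 = T XOR T = F
g13 = x2 AND g1 = T AND F = F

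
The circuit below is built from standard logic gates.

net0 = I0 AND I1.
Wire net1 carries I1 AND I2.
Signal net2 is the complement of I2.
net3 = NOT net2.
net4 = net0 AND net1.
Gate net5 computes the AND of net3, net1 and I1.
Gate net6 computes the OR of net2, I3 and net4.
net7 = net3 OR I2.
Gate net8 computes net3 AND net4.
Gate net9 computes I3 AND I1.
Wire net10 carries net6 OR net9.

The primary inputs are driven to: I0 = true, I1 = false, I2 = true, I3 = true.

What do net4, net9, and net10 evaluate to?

net0 = I0 AND I1 = true AND false = false
net1 = I1 AND I2 = false AND true = false
net2 = NOT I2 = NOT true = false
net4 = net0 AND net1 = false AND false = false
net6 = net2 OR I3 OR net4 = false OR true OR false = true
net9 = I3 AND I1 = true AND false = false
net10 = net6 OR net9 = true OR false = true

net4 = false; net9 = false; net10 = true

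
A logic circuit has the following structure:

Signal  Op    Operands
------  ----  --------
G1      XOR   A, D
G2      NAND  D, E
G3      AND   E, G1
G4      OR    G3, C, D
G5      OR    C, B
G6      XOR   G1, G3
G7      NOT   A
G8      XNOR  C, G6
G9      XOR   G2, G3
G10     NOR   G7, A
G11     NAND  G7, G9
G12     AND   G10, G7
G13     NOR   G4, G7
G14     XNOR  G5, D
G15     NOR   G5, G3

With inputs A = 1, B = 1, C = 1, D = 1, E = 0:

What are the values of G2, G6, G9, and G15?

G2 = 1  G6 = 0  G9 = 1  G15 = 0

G1 = A XOR D = 1 XOR 1 = 0
G2 = D NAND E = 1 NAND 0 = 1
G3 = E AND G1 = 0 AND 0 = 0
G5 = C OR B = 1 OR 1 = 1
G6 = G1 XOR G3 = 0 XOR 0 = 0
G9 = G2 XOR G3 = 1 XOR 0 = 1
G15 = G5 NOR G3 = 1 NOR 0 = 0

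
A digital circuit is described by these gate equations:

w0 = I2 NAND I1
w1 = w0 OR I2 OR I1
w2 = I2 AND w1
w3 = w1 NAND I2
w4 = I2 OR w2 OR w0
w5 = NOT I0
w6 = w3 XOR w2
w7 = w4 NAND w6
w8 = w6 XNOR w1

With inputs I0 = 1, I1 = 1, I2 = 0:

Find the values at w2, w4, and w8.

w2 = 0, w4 = 1, w8 = 1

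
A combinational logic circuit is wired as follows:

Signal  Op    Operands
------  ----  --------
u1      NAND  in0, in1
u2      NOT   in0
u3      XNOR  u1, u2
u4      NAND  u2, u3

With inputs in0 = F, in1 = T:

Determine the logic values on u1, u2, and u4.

u1 = T  u2 = T  u4 = F

u1 = in0 NAND in1 = F NAND T = T
u2 = NOT in0 = NOT F = T
u3 = u1 XNOR u2 = T XNOR T = T
u4 = u2 NAND u3 = T NAND T = F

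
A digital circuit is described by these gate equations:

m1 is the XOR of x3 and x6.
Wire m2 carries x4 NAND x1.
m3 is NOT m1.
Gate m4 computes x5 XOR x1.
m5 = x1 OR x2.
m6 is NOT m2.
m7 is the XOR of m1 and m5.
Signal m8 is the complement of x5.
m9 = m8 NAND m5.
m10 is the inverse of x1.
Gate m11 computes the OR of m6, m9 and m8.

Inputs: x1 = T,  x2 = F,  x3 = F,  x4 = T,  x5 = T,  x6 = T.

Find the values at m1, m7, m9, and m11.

m1 = x3 XOR x6 = F XOR T = T
m2 = x4 NAND x1 = T NAND T = F
m5 = x1 OR x2 = T OR F = T
m6 = NOT m2 = NOT F = T
m7 = m1 XOR m5 = T XOR T = F
m8 = NOT x5 = NOT T = F
m9 = m8 NAND m5 = F NAND T = T
m11 = m6 OR m9 OR m8 = T OR T OR F = T

m1 = T, m7 = F, m9 = T, m11 = T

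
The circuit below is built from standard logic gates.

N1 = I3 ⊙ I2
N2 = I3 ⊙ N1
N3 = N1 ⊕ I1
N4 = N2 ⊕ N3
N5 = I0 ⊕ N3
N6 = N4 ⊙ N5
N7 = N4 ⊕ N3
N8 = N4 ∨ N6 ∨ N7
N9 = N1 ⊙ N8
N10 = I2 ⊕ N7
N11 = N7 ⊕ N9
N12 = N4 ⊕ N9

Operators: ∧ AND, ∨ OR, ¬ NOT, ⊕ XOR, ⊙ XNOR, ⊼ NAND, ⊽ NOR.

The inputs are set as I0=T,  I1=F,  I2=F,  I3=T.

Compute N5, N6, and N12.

N1 = I3 XNOR I2 = T XNOR F = F
N2 = I3 XNOR N1 = T XNOR F = F
N3 = N1 XOR I1 = F XOR F = F
N4 = N2 XOR N3 = F XOR F = F
N5 = I0 XOR N3 = T XOR F = T
N6 = N4 XNOR N5 = F XNOR T = F
N7 = N4 XOR N3 = F XOR F = F
N8 = N4 OR N6 OR N7 = F OR F OR F = F
N9 = N1 XNOR N8 = F XNOR F = T
N12 = N4 XOR N9 = F XOR T = T

N5 = T, N6 = F, N12 = T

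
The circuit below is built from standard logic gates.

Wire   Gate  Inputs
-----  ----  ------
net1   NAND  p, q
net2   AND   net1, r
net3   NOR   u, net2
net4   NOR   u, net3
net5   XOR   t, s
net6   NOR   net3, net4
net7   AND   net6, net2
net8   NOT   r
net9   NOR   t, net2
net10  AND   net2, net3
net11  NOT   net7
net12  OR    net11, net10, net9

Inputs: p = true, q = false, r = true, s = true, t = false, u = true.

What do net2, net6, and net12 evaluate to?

net1 = p NAND q = true NAND false = true
net2 = net1 AND r = true AND true = true
net3 = u NOR net2 = true NOR true = false
net4 = u NOR net3 = true NOR false = false
net6 = net3 NOR net4 = false NOR false = true
net7 = net6 AND net2 = true AND true = true
net9 = t NOR net2 = false NOR true = false
net10 = net2 AND net3 = true AND false = false
net11 = NOT net7 = NOT true = false
net12 = net11 OR net10 OR net9 = false OR false OR false = false

net2 = true, net6 = true, net12 = false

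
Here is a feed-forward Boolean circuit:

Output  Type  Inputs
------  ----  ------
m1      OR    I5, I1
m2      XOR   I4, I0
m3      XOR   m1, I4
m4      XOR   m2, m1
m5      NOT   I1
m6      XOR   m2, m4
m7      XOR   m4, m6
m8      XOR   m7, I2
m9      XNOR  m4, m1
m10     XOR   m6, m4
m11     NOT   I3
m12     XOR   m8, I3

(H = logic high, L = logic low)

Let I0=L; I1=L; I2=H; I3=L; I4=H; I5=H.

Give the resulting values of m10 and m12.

m1 = I5 OR I1 = H OR L = H
m2 = I4 XOR I0 = H XOR L = H
m4 = m2 XOR m1 = H XOR H = L
m6 = m2 XOR m4 = H XOR L = H
m7 = m4 XOR m6 = L XOR H = H
m8 = m7 XOR I2 = H XOR H = L
m10 = m6 XOR m4 = H XOR L = H
m12 = m8 XOR I3 = L XOR L = L

m10 = H, m12 = L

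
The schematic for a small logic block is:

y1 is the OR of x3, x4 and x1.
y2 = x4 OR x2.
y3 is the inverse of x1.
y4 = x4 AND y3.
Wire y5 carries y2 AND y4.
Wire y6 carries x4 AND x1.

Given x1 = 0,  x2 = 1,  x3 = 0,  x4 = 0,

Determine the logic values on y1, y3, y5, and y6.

y1 = 0, y3 = 1, y5 = 0, y6 = 0

y1 = x3 OR x4 OR x1 = 0 OR 0 OR 0 = 0
y2 = x4 OR x2 = 0 OR 1 = 1
y3 = NOT x1 = NOT 0 = 1
y4 = x4 AND y3 = 0 AND 1 = 0
y5 = y2 AND y4 = 1 AND 0 = 0
y6 = x4 AND x1 = 0 AND 0 = 0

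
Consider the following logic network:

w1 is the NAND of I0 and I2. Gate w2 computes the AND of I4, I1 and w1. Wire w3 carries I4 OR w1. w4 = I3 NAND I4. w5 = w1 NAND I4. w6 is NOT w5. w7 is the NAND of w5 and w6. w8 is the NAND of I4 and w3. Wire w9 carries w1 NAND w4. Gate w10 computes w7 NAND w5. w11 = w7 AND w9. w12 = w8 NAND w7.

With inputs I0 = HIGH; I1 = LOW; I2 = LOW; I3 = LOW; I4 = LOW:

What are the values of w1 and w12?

w1 = I0 NAND I2 = HIGH NAND LOW = HIGH
w3 = I4 OR w1 = LOW OR HIGH = HIGH
w5 = w1 NAND I4 = HIGH NAND LOW = HIGH
w6 = NOT w5 = NOT HIGH = LOW
w7 = w5 NAND w6 = HIGH NAND LOW = HIGH
w8 = I4 NAND w3 = LOW NAND HIGH = HIGH
w12 = w8 NAND w7 = HIGH NAND HIGH = LOW

w1 = HIGH, w12 = LOW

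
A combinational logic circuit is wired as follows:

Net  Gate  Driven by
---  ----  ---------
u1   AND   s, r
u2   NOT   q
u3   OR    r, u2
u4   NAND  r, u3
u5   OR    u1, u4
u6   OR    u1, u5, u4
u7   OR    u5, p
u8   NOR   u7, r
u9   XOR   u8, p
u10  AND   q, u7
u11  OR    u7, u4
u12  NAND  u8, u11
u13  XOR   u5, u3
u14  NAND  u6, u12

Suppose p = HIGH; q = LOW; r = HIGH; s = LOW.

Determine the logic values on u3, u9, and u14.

u3 = HIGH, u9 = HIGH, u14 = HIGH

u1 = s AND r = LOW AND HIGH = LOW
u2 = NOT q = NOT LOW = HIGH
u3 = r OR u2 = HIGH OR HIGH = HIGH
u4 = r NAND u3 = HIGH NAND HIGH = LOW
u5 = u1 OR u4 = LOW OR LOW = LOW
u6 = u1 OR u5 OR u4 = LOW OR LOW OR LOW = LOW
u7 = u5 OR p = LOW OR HIGH = HIGH
u8 = u7 NOR r = HIGH NOR HIGH = LOW
u9 = u8 XOR p = LOW XOR HIGH = HIGH
u11 = u7 OR u4 = HIGH OR LOW = HIGH
u12 = u8 NAND u11 = LOW NAND HIGH = HIGH
u14 = u6 NAND u12 = LOW NAND HIGH = HIGH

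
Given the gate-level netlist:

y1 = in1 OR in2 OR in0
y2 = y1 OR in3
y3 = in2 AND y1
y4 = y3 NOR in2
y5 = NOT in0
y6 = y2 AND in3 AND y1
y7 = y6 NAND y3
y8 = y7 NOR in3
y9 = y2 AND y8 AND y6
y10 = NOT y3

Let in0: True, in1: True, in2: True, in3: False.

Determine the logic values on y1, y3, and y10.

y1 = in1 OR in2 OR in0 = True OR True OR True = True
y3 = in2 AND y1 = True AND True = True
y10 = NOT y3 = NOT True = False

y1 = True, y3 = True, y10 = False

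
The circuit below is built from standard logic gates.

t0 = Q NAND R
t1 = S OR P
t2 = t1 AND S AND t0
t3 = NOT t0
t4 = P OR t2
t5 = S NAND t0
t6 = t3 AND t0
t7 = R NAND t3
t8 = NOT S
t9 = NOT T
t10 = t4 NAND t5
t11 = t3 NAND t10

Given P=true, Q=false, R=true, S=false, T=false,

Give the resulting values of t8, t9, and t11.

t0 = Q NAND R = false NAND true = true
t1 = S OR P = false OR true = true
t2 = t1 AND S AND t0 = true AND false AND true = false
t3 = NOT t0 = NOT true = false
t4 = P OR t2 = true OR false = true
t5 = S NAND t0 = false NAND true = true
t8 = NOT S = NOT false = true
t9 = NOT T = NOT false = true
t10 = t4 NAND t5 = true NAND true = false
t11 = t3 NAND t10 = false NAND false = true

t8 = true, t9 = true, t11 = true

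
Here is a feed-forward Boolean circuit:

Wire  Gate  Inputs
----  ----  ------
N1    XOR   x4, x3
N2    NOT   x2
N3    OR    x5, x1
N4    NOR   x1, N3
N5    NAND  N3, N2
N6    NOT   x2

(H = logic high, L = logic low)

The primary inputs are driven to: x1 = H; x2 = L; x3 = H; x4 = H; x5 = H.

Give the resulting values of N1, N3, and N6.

N1 = x4 XOR x3 = H XOR H = L
N3 = x5 OR x1 = H OR H = H
N6 = NOT x2 = NOT L = H

N1 = L  N3 = H  N6 = H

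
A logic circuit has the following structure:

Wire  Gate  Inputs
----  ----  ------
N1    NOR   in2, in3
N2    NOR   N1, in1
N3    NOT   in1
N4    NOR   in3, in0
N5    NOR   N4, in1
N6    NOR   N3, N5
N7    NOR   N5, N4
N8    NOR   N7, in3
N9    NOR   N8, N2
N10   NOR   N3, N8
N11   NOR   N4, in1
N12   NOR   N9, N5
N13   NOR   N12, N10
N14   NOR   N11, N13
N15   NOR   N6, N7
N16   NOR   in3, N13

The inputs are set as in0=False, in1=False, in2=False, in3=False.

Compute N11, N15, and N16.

N1 = in2 NOR in3 = False NOR False = True
N2 = N1 NOR in1 = True NOR False = False
N3 = NOT in1 = NOT False = True
N4 = in3 NOR in0 = False NOR False = True
N5 = N4 NOR in1 = True NOR False = False
N6 = N3 NOR N5 = True NOR False = False
N7 = N5 NOR N4 = False NOR True = False
N8 = N7 NOR in3 = False NOR False = True
N9 = N8 NOR N2 = True NOR False = False
N10 = N3 NOR N8 = True NOR True = False
N11 = N4 NOR in1 = True NOR False = False
N12 = N9 NOR N5 = False NOR False = True
N13 = N12 NOR N10 = True NOR False = False
N15 = N6 NOR N7 = False NOR False = True
N16 = in3 NOR N13 = False NOR False = True

N11 = False; N15 = True; N16 = True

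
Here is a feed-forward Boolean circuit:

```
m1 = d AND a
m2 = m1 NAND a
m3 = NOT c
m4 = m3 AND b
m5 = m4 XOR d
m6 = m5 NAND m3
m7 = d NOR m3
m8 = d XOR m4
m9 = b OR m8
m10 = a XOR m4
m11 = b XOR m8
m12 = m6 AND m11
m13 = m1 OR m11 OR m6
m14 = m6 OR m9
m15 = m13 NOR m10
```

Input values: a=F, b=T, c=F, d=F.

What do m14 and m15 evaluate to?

m14 = T, m15 = F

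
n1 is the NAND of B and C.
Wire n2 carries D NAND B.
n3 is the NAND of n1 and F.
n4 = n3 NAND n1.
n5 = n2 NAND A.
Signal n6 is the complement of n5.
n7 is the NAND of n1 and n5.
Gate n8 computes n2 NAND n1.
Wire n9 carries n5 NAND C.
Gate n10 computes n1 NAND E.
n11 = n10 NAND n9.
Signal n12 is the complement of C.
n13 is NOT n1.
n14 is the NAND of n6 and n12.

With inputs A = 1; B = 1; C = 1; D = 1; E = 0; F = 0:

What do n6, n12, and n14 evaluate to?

n2 = D NAND B = 1 NAND 1 = 0
n5 = n2 NAND A = 0 NAND 1 = 1
n6 = NOT n5 = NOT 1 = 0
n12 = NOT C = NOT 1 = 0
n14 = n6 NAND n12 = 0 NAND 0 = 1

n6 = 0, n12 = 0, n14 = 1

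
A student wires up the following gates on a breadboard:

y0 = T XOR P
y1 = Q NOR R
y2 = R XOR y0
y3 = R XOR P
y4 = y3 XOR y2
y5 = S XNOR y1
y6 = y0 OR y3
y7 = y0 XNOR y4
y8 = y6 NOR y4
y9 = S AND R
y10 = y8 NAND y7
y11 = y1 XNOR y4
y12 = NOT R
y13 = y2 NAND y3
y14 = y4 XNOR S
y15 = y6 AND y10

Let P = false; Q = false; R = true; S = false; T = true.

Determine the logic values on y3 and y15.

y0 = T XOR P = true XOR false = true
y2 = R XOR y0 = true XOR true = false
y3 = R XOR P = true XOR false = true
y4 = y3 XOR y2 = true XOR false = true
y6 = y0 OR y3 = true OR true = true
y7 = y0 XNOR y4 = true XNOR true = true
y8 = y6 NOR y4 = true NOR true = false
y10 = y8 NAND y7 = false NAND true = true
y15 = y6 AND y10 = true AND true = true

y3 = true, y15 = true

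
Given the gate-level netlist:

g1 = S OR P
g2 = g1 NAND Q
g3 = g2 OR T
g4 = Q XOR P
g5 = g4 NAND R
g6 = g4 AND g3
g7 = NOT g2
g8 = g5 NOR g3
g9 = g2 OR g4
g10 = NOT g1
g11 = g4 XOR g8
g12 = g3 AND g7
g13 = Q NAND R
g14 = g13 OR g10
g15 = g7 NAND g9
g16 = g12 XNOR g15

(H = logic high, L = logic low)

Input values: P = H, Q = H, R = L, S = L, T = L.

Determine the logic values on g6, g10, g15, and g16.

g6 = L  g10 = L  g15 = H  g16 = L

g1 = S OR P = L OR H = H
g2 = g1 NAND Q = H NAND H = L
g3 = g2 OR T = L OR L = L
g4 = Q XOR P = H XOR H = L
g6 = g4 AND g3 = L AND L = L
g7 = NOT g2 = NOT L = H
g9 = g2 OR g4 = L OR L = L
g10 = NOT g1 = NOT H = L
g12 = g3 AND g7 = L AND H = L
g15 = g7 NAND g9 = H NAND L = H
g16 = g12 XNOR g15 = L XNOR H = L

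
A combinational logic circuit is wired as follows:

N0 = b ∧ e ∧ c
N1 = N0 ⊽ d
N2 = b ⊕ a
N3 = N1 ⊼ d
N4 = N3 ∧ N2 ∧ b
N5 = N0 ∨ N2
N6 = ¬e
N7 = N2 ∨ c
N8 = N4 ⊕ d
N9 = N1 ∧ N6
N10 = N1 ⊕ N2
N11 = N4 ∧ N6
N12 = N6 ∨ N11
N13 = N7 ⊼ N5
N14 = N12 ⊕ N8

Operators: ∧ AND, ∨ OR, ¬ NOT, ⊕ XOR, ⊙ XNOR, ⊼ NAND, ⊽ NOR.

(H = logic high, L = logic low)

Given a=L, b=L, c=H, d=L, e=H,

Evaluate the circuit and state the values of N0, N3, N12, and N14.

N0 = L; N3 = H; N12 = L; N14 = L

N0 = b AND e AND c = L AND H AND H = L
N1 = N0 NOR d = L NOR L = H
N2 = b XOR a = L XOR L = L
N3 = N1 NAND d = H NAND L = H
N4 = N3 AND N2 AND b = H AND L AND L = L
N6 = NOT e = NOT H = L
N8 = N4 XOR d = L XOR L = L
N11 = N4 AND N6 = L AND L = L
N12 = N6 OR N11 = L OR L = L
N14 = N12 XOR N8 = L XOR L = L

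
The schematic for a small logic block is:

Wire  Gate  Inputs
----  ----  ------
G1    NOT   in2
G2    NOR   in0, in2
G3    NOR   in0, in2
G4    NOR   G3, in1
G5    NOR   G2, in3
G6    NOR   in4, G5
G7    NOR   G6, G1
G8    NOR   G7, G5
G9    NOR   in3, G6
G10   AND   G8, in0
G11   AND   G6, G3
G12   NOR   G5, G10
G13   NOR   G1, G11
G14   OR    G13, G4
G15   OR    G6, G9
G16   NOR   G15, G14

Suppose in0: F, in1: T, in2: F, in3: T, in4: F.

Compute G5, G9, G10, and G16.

G5 = F, G9 = F, G10 = F, G16 = F

G1 = NOT in2 = NOT F = T
G2 = in0 NOR in2 = F NOR F = T
G3 = in0 NOR in2 = F NOR F = T
G4 = G3 NOR in1 = T NOR T = F
G5 = G2 NOR in3 = T NOR T = F
G6 = in4 NOR G5 = F NOR F = T
G7 = G6 NOR G1 = T NOR T = F
G8 = G7 NOR G5 = F NOR F = T
G9 = in3 NOR G6 = T NOR T = F
G10 = G8 AND in0 = T AND F = F
G11 = G6 AND G3 = T AND T = T
G13 = G1 NOR G11 = T NOR T = F
G14 = G13 OR G4 = F OR F = F
G15 = G6 OR G9 = T OR F = T
G16 = G15 NOR G14 = T NOR F = F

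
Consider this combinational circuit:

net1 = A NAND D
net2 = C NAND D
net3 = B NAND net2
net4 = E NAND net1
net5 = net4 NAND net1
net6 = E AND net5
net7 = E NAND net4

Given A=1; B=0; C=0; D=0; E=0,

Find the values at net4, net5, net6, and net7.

net4 = 1; net5 = 0; net6 = 0; net7 = 1

net1 = A NAND D = 1 NAND 0 = 1
net4 = E NAND net1 = 0 NAND 1 = 1
net5 = net4 NAND net1 = 1 NAND 1 = 0
net6 = E AND net5 = 0 AND 0 = 0
net7 = E NAND net4 = 0 NAND 1 = 1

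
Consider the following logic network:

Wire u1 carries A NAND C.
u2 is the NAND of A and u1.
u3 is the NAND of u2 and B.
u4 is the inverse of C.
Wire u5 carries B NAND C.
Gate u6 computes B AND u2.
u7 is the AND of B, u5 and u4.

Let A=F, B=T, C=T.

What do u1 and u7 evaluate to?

u1 = A NAND C = F NAND T = T
u4 = NOT C = NOT T = F
u5 = B NAND C = T NAND T = F
u7 = B AND u5 AND u4 = T AND F AND F = F

u1 = T; u7 = F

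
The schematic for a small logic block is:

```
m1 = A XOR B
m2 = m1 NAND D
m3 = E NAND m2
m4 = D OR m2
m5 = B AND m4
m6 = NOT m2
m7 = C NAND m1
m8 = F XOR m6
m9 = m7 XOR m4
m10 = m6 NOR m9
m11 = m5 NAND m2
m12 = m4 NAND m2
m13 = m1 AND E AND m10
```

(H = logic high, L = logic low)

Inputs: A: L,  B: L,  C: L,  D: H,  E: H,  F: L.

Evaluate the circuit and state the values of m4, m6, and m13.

m4 = H, m6 = L, m13 = L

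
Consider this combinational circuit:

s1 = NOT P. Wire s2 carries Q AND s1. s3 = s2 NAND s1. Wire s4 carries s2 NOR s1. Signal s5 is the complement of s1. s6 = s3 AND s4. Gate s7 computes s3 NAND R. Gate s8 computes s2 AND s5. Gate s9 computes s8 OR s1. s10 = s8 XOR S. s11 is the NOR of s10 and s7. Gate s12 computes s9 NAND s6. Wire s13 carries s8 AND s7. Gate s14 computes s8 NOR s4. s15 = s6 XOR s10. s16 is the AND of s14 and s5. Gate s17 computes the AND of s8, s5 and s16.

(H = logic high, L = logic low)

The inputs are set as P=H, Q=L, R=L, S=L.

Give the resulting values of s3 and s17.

s1 = NOT P = NOT H = L
s2 = Q AND s1 = L AND L = L
s3 = s2 NAND s1 = L NAND L = H
s4 = s2 NOR s1 = L NOR L = H
s5 = NOT s1 = NOT L = H
s8 = s2 AND s5 = L AND H = L
s14 = s8 NOR s4 = L NOR H = L
s16 = s14 AND s5 = L AND H = L
s17 = s8 AND s5 AND s16 = L AND H AND L = L

s3 = H, s17 = L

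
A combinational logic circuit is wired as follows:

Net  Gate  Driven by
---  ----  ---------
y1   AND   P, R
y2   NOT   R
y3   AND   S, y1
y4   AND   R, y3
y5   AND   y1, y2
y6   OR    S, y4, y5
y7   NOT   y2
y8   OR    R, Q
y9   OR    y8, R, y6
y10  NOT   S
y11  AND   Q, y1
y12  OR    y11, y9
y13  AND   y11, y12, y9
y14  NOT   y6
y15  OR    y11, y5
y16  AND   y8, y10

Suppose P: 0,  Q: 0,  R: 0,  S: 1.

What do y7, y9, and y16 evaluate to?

y7 = 0  y9 = 1  y16 = 0

y1 = P AND R = 0 AND 0 = 0
y2 = NOT R = NOT 0 = 1
y3 = S AND y1 = 1 AND 0 = 0
y4 = R AND y3 = 0 AND 0 = 0
y5 = y1 AND y2 = 0 AND 1 = 0
y6 = S OR y4 OR y5 = 1 OR 0 OR 0 = 1
y7 = NOT y2 = NOT 1 = 0
y8 = R OR Q = 0 OR 0 = 0
y9 = y8 OR R OR y6 = 0 OR 0 OR 1 = 1
y10 = NOT S = NOT 1 = 0
y16 = y8 AND y10 = 0 AND 0 = 0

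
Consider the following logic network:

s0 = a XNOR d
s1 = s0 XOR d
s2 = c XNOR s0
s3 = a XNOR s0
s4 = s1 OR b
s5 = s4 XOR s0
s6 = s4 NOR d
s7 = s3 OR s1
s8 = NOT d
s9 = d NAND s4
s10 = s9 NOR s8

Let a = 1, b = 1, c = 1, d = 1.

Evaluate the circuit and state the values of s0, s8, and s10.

s0 = 1  s8 = 0  s10 = 1

s0 = a XNOR d = 1 XNOR 1 = 1
s1 = s0 XOR d = 1 XOR 1 = 0
s4 = s1 OR b = 0 OR 1 = 1
s8 = NOT d = NOT 1 = 0
s9 = d NAND s4 = 1 NAND 1 = 0
s10 = s9 NOR s8 = 0 NOR 0 = 1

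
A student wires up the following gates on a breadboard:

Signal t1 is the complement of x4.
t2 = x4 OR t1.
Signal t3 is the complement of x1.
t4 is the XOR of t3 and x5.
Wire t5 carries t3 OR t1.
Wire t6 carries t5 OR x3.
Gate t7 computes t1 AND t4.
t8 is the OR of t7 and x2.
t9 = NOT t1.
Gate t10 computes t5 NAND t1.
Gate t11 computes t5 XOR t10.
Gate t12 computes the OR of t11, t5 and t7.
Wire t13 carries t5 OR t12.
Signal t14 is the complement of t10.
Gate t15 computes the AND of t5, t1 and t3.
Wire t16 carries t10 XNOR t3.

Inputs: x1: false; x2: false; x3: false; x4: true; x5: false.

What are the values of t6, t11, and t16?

t6 = true, t11 = false, t16 = true

t1 = NOT x4 = NOT true = false
t3 = NOT x1 = NOT false = true
t5 = t3 OR t1 = true OR false = true
t6 = t5 OR x3 = true OR false = true
t10 = t5 NAND t1 = true NAND false = true
t11 = t5 XOR t10 = true XOR true = false
t16 = t10 XNOR t3 = true XNOR true = true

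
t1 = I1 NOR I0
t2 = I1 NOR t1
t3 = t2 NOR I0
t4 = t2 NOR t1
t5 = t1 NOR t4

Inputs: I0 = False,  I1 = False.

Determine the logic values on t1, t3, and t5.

t1 = True  t3 = True  t5 = False

t1 = I1 NOR I0 = False NOR False = True
t2 = I1 NOR t1 = False NOR True = False
t3 = t2 NOR I0 = False NOR False = True
t4 = t2 NOR t1 = False NOR True = False
t5 = t1 NOR t4 = True NOR False = False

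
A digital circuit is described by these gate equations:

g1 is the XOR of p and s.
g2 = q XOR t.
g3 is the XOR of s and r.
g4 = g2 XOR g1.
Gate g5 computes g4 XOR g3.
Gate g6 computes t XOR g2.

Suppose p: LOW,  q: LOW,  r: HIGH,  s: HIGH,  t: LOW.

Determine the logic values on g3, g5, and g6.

g3 = LOW; g5 = HIGH; g6 = LOW

g1 = p XOR s = LOW XOR HIGH = HIGH
g2 = q XOR t = LOW XOR LOW = LOW
g3 = s XOR r = HIGH XOR HIGH = LOW
g4 = g2 XOR g1 = LOW XOR HIGH = HIGH
g5 = g4 XOR g3 = HIGH XOR LOW = HIGH
g6 = t XOR g2 = LOW XOR LOW = LOW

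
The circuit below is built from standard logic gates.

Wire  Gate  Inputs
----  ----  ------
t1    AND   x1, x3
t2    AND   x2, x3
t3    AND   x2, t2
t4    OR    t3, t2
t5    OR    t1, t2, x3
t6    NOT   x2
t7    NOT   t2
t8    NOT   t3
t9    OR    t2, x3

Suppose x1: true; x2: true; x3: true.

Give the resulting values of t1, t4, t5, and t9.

t1 = true, t4 = true, t5 = true, t9 = true

t1 = x1 AND x3 = true AND true = true
t2 = x2 AND x3 = true AND true = true
t3 = x2 AND t2 = true AND true = true
t4 = t3 OR t2 = true OR true = true
t5 = t1 OR t2 OR x3 = true OR true OR true = true
t9 = t2 OR x3 = true OR true = true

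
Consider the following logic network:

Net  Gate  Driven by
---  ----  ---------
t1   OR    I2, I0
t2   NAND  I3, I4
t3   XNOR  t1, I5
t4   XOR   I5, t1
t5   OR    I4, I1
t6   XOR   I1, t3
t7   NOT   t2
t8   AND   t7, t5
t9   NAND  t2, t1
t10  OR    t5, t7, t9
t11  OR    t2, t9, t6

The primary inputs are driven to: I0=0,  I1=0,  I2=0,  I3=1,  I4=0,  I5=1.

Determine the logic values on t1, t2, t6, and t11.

t1 = 0, t2 = 1, t6 = 0, t11 = 1

t1 = I2 OR I0 = 0 OR 0 = 0
t2 = I3 NAND I4 = 1 NAND 0 = 1
t3 = t1 XNOR I5 = 0 XNOR 1 = 0
t6 = I1 XOR t3 = 0 XOR 0 = 0
t9 = t2 NAND t1 = 1 NAND 0 = 1
t11 = t2 OR t9 OR t6 = 1 OR 1 OR 0 = 1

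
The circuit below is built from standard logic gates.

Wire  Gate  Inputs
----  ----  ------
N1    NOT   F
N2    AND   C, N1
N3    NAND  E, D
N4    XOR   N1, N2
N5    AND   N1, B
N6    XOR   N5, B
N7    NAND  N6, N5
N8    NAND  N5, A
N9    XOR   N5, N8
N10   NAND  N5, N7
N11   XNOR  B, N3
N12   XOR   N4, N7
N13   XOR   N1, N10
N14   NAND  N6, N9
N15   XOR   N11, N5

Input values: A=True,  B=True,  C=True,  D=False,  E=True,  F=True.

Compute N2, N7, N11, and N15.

N2 = False; N7 = True; N11 = True; N15 = True

N1 = NOT F = NOT True = False
N2 = C AND N1 = True AND False = False
N3 = E NAND D = True NAND False = True
N5 = N1 AND B = False AND True = False
N6 = N5 XOR B = False XOR True = True
N7 = N6 NAND N5 = True NAND False = True
N11 = B XNOR N3 = True XNOR True = True
N15 = N11 XOR N5 = True XOR False = True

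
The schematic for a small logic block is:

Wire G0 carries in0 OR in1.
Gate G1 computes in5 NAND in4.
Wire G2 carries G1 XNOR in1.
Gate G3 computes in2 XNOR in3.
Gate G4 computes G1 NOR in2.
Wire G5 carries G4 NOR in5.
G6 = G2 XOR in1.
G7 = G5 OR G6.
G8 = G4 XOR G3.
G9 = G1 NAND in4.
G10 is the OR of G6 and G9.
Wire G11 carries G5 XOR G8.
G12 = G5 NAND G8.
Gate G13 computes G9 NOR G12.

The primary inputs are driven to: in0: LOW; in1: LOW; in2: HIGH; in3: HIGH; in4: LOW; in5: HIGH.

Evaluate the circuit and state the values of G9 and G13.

G9 = HIGH  G13 = LOW

G1 = in5 NAND in4 = HIGH NAND LOW = HIGH
G3 = in2 XNOR in3 = HIGH XNOR HIGH = HIGH
G4 = G1 NOR in2 = HIGH NOR HIGH = LOW
G5 = G4 NOR in5 = LOW NOR HIGH = LOW
G8 = G4 XOR G3 = LOW XOR HIGH = HIGH
G9 = G1 NAND in4 = HIGH NAND LOW = HIGH
G12 = G5 NAND G8 = LOW NAND HIGH = HIGH
G13 = G9 NOR G12 = HIGH NOR HIGH = LOW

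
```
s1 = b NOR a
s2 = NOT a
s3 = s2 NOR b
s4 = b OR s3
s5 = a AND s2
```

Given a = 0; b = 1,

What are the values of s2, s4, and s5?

s2 = 1; s4 = 1; s5 = 0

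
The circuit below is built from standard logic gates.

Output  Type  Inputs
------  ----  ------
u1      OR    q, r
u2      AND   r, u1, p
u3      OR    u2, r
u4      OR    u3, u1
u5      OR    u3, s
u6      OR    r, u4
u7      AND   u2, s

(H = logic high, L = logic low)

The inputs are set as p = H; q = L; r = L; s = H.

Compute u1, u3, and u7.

u1 = q OR r = L OR L = L
u2 = r AND u1 AND p = L AND L AND H = L
u3 = u2 OR r = L OR L = L
u7 = u2 AND s = L AND H = L

u1 = L  u3 = L  u7 = L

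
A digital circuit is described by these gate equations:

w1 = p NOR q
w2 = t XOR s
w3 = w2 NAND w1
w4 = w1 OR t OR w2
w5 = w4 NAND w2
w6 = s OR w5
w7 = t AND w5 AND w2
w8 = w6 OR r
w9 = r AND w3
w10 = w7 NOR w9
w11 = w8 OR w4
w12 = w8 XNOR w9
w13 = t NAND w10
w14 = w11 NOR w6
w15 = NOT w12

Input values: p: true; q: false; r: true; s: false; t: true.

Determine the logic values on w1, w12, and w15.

w1 = p NOR q = true NOR false = false
w2 = t XOR s = true XOR false = true
w3 = w2 NAND w1 = true NAND false = true
w4 = w1 OR t OR w2 = false OR true OR true = true
w5 = w4 NAND w2 = true NAND true = false
w6 = s OR w5 = false OR false = false
w8 = w6 OR r = false OR true = true
w9 = r AND w3 = true AND true = true
w12 = w8 XNOR w9 = true XNOR true = true
w15 = NOT w12 = NOT true = false

w1 = false; w12 = true; w15 = false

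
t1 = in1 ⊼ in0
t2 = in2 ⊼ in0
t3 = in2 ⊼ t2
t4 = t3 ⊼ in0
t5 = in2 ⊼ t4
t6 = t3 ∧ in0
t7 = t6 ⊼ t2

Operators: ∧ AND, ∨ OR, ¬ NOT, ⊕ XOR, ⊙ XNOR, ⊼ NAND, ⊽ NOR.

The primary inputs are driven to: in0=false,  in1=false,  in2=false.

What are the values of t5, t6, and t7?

t2 = in2 NAND in0 = false NAND false = true
t3 = in2 NAND t2 = false NAND true = true
t4 = t3 NAND in0 = true NAND false = true
t5 = in2 NAND t4 = false NAND true = true
t6 = t3 AND in0 = true AND false = false
t7 = t6 NAND t2 = false NAND true = true

t5 = true, t6 = false, t7 = true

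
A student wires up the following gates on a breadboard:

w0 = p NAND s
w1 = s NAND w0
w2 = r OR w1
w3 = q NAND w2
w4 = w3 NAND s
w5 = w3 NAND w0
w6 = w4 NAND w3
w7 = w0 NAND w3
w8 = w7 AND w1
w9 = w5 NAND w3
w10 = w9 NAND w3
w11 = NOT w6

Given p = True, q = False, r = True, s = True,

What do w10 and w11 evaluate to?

w10 = True, w11 = False

w0 = p NAND s = True NAND True = False
w1 = s NAND w0 = True NAND False = True
w2 = r OR w1 = True OR True = True
w3 = q NAND w2 = False NAND True = True
w4 = w3 NAND s = True NAND True = False
w5 = w3 NAND w0 = True NAND False = True
w6 = w4 NAND w3 = False NAND True = True
w9 = w5 NAND w3 = True NAND True = False
w10 = w9 NAND w3 = False NAND True = True
w11 = NOT w6 = NOT True = False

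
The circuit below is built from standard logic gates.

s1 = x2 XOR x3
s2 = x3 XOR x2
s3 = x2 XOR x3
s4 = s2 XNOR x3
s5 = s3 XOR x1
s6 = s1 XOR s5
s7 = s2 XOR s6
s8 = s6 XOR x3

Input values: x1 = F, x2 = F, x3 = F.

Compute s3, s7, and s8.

s3 = F  s7 = F  s8 = F

s1 = x2 XOR x3 = F XOR F = F
s2 = x3 XOR x2 = F XOR F = F
s3 = x2 XOR x3 = F XOR F = F
s5 = s3 XOR x1 = F XOR F = F
s6 = s1 XOR s5 = F XOR F = F
s7 = s2 XOR s6 = F XOR F = F
s8 = s6 XOR x3 = F XOR F = F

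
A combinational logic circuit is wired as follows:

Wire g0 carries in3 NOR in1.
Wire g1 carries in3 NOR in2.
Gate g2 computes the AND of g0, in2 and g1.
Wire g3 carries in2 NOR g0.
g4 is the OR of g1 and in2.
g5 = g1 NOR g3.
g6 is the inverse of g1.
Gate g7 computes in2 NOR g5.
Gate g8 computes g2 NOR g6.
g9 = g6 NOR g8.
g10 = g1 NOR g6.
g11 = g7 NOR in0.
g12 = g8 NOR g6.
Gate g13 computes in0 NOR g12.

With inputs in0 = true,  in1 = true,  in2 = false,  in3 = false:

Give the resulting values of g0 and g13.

g0 = false; g13 = false

g0 = in3 NOR in1 = false NOR true = false
g1 = in3 NOR in2 = false NOR false = true
g2 = g0 AND in2 AND g1 = false AND false AND true = false
g6 = NOT g1 = NOT true = false
g8 = g2 NOR g6 = false NOR false = true
g12 = g8 NOR g6 = true NOR false = false
g13 = in0 NOR g12 = true NOR false = false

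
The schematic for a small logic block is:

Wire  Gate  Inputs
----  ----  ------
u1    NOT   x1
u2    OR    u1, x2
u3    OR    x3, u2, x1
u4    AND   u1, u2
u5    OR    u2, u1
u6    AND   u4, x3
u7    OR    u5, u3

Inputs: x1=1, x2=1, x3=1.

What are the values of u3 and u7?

u1 = NOT x1 = NOT 1 = 0
u2 = u1 OR x2 = 0 OR 1 = 1
u3 = x3 OR u2 OR x1 = 1 OR 1 OR 1 = 1
u5 = u2 OR u1 = 1 OR 0 = 1
u7 = u5 OR u3 = 1 OR 1 = 1

u3 = 1  u7 = 1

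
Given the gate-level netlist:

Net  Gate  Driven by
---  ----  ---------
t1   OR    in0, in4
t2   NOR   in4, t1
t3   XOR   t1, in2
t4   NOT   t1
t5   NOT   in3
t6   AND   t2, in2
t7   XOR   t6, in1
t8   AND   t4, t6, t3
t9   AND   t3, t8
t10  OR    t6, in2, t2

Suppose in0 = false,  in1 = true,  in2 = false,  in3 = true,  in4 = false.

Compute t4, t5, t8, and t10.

t4 = true; t5 = false; t8 = false; t10 = true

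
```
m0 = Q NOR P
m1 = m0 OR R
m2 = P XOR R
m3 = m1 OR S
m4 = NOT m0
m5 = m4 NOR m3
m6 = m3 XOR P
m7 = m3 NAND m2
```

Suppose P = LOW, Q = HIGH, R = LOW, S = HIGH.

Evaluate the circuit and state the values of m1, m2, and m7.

m0 = Q NOR P = HIGH NOR LOW = LOW
m1 = m0 OR R = LOW OR LOW = LOW
m2 = P XOR R = LOW XOR LOW = LOW
m3 = m1 OR S = LOW OR HIGH = HIGH
m7 = m3 NAND m2 = HIGH NAND LOW = HIGH

m1 = LOW; m2 = LOW; m7 = HIGH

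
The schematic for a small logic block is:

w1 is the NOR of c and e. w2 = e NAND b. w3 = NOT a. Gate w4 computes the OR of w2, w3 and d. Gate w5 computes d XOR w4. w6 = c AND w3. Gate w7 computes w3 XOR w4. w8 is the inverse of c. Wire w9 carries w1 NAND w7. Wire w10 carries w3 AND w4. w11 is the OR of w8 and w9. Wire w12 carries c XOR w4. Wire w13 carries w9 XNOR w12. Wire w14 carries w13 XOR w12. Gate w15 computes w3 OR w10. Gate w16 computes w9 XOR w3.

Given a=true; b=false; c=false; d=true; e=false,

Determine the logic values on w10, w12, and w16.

w1 = c NOR e = false NOR false = true
w2 = e NAND b = false NAND false = true
w3 = NOT a = NOT true = false
w4 = w2 OR w3 OR d = true OR false OR true = true
w7 = w3 XOR w4 = false XOR true = true
w9 = w1 NAND w7 = true NAND true = false
w10 = w3 AND w4 = false AND true = false
w12 = c XOR w4 = false XOR true = true
w16 = w9 XOR w3 = false XOR false = false

w10 = false, w12 = true, w16 = false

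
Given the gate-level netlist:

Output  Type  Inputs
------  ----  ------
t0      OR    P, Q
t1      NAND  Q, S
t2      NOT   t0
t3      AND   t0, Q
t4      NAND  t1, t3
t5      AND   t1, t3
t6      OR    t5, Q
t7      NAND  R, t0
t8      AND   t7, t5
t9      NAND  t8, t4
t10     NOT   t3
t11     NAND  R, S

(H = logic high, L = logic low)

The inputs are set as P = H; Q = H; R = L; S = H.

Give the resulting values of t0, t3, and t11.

t0 = H, t3 = H, t11 = H

t0 = P OR Q = H OR H = H
t3 = t0 AND Q = H AND H = H
t11 = R NAND S = L NAND H = H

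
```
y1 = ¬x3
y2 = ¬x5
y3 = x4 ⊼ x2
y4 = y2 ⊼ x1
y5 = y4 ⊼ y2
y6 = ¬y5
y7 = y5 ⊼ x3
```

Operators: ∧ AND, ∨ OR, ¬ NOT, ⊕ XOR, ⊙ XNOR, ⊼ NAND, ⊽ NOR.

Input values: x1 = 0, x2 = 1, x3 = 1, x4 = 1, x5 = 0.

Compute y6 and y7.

y2 = NOT x5 = NOT 0 = 1
y4 = y2 NAND x1 = 1 NAND 0 = 1
y5 = y4 NAND y2 = 1 NAND 1 = 0
y6 = NOT y5 = NOT 0 = 1
y7 = y5 NAND x3 = 0 NAND 1 = 1

y6 = 1, y7 = 1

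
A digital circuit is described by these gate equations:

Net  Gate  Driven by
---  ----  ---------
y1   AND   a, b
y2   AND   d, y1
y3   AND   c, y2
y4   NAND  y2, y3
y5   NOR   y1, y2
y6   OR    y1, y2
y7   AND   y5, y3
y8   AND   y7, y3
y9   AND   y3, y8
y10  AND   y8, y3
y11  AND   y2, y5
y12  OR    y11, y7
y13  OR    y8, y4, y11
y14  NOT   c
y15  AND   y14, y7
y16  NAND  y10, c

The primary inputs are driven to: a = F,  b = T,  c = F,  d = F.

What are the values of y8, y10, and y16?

y8 = F; y10 = F; y16 = T

y1 = a AND b = F AND T = F
y2 = d AND y1 = F AND F = F
y3 = c AND y2 = F AND F = F
y5 = y1 NOR y2 = F NOR F = T
y7 = y5 AND y3 = T AND F = F
y8 = y7 AND y3 = F AND F = F
y10 = y8 AND y3 = F AND F = F
y16 = y10 NAND c = F NAND F = T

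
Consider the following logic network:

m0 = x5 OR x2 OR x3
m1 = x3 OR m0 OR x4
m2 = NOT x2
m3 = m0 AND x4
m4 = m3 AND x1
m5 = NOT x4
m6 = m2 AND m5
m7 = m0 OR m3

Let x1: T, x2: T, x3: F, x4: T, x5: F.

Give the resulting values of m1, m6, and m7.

m1 = T; m6 = F; m7 = T

m0 = x5 OR x2 OR x3 = F OR T OR F = T
m1 = x3 OR m0 OR x4 = F OR T OR T = T
m2 = NOT x2 = NOT T = F
m3 = m0 AND x4 = T AND T = T
m5 = NOT x4 = NOT T = F
m6 = m2 AND m5 = F AND F = F
m7 = m0 OR m3 = T OR T = T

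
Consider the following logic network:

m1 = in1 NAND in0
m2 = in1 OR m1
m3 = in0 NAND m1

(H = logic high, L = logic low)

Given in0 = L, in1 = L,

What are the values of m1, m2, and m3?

m1 = in1 NAND in0 = L NAND L = H
m2 = in1 OR m1 = L OR H = H
m3 = in0 NAND m1 = L NAND H = H

m1 = H, m2 = H, m3 = H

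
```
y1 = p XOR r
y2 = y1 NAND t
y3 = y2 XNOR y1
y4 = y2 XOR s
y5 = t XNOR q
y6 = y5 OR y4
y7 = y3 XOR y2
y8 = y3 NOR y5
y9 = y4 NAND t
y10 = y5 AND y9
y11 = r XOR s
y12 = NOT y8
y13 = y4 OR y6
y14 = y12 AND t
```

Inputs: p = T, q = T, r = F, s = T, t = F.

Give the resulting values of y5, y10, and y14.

y1 = p XOR r = T XOR F = T
y2 = y1 NAND t = T NAND F = T
y3 = y2 XNOR y1 = T XNOR T = T
y4 = y2 XOR s = T XOR T = F
y5 = t XNOR q = F XNOR T = F
y8 = y3 NOR y5 = T NOR F = F
y9 = y4 NAND t = F NAND F = T
y10 = y5 AND y9 = F AND T = F
y12 = NOT y8 = NOT F = T
y14 = y12 AND t = T AND F = F

y5 = F; y10 = F; y14 = F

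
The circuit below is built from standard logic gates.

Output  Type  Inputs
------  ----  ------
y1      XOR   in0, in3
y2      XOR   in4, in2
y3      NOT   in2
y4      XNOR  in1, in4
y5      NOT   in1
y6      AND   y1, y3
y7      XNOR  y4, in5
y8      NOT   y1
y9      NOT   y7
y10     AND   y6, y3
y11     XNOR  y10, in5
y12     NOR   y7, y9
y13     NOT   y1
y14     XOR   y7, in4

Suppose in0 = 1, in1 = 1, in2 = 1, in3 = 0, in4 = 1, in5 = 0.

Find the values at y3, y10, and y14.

y3 = 0, y10 = 0, y14 = 1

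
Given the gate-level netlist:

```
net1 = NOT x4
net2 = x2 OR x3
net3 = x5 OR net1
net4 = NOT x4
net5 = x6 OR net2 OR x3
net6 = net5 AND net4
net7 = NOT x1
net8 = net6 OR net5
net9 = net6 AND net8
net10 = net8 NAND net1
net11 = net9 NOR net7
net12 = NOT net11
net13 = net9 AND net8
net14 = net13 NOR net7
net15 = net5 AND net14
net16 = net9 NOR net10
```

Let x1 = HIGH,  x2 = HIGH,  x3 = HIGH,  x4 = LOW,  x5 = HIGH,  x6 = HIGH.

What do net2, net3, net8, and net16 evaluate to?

net2 = HIGH; net3 = HIGH; net8 = HIGH; net16 = LOW

net1 = NOT x4 = NOT LOW = HIGH
net2 = x2 OR x3 = HIGH OR HIGH = HIGH
net3 = x5 OR net1 = HIGH OR HIGH = HIGH
net4 = NOT x4 = NOT LOW = HIGH
net5 = x6 OR net2 OR x3 = HIGH OR HIGH OR HIGH = HIGH
net6 = net5 AND net4 = HIGH AND HIGH = HIGH
net8 = net6 OR net5 = HIGH OR HIGH = HIGH
net9 = net6 AND net8 = HIGH AND HIGH = HIGH
net10 = net8 NAND net1 = HIGH NAND HIGH = LOW
net16 = net9 NOR net10 = HIGH NOR LOW = LOW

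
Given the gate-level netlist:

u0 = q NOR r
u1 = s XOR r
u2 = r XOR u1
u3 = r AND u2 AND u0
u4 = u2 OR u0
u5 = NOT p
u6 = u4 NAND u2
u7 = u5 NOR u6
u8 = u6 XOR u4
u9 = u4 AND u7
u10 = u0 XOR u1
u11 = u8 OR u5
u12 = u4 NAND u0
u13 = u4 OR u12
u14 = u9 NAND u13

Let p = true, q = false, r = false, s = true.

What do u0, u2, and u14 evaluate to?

u0 = true; u2 = true; u14 = false

u0 = q NOR r = false NOR false = true
u1 = s XOR r = true XOR false = true
u2 = r XOR u1 = false XOR true = true
u4 = u2 OR u0 = true OR true = true
u5 = NOT p = NOT true = false
u6 = u4 NAND u2 = true NAND true = false
u7 = u5 NOR u6 = false NOR false = true
u9 = u4 AND u7 = true AND true = true
u12 = u4 NAND u0 = true NAND true = false
u13 = u4 OR u12 = true OR false = true
u14 = u9 NAND u13 = true NAND true = false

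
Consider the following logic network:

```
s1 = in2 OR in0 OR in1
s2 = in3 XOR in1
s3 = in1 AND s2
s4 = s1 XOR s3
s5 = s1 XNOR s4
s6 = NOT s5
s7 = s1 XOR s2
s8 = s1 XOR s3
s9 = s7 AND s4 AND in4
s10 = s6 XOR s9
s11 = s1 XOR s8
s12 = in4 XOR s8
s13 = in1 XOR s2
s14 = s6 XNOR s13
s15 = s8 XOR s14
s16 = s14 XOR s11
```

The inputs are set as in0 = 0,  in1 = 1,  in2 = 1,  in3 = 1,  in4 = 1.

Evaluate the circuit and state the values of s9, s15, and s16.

s1 = in2 OR in0 OR in1 = 1 OR 0 OR 1 = 1
s2 = in3 XOR in1 = 1 XOR 1 = 0
s3 = in1 AND s2 = 1 AND 0 = 0
s4 = s1 XOR s3 = 1 XOR 0 = 1
s5 = s1 XNOR s4 = 1 XNOR 1 = 1
s6 = NOT s5 = NOT 1 = 0
s7 = s1 XOR s2 = 1 XOR 0 = 1
s8 = s1 XOR s3 = 1 XOR 0 = 1
s9 = s7 AND s4 AND in4 = 1 AND 1 AND 1 = 1
s11 = s1 XOR s8 = 1 XOR 1 = 0
s13 = in1 XOR s2 = 1 XOR 0 = 1
s14 = s6 XNOR s13 = 0 XNOR 1 = 0
s15 = s8 XOR s14 = 1 XOR 0 = 1
s16 = s14 XOR s11 = 0 XOR 0 = 0

s9 = 1, s15 = 1, s16 = 0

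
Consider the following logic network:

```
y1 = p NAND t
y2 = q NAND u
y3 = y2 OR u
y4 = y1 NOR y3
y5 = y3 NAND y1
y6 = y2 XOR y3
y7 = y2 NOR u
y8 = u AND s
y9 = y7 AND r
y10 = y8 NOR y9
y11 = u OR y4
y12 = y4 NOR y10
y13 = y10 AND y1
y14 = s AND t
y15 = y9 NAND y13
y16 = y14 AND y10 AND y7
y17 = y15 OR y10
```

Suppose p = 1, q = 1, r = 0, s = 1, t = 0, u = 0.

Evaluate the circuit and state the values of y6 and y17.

y1 = p NAND t = 1 NAND 0 = 1
y2 = q NAND u = 1 NAND 0 = 1
y3 = y2 OR u = 1 OR 0 = 1
y6 = y2 XOR y3 = 1 XOR 1 = 0
y7 = y2 NOR u = 1 NOR 0 = 0
y8 = u AND s = 0 AND 1 = 0
y9 = y7 AND r = 0 AND 0 = 0
y10 = y8 NOR y9 = 0 NOR 0 = 1
y13 = y10 AND y1 = 1 AND 1 = 1
y15 = y9 NAND y13 = 0 NAND 1 = 1
y17 = y15 OR y10 = 1 OR 1 = 1

y6 = 0  y17 = 1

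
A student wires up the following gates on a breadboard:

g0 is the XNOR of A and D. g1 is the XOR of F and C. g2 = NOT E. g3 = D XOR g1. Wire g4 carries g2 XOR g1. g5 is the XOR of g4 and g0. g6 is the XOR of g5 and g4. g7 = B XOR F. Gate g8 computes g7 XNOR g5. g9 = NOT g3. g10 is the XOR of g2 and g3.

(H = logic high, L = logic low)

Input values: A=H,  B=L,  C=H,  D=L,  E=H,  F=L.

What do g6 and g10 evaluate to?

g6 = L, g10 = H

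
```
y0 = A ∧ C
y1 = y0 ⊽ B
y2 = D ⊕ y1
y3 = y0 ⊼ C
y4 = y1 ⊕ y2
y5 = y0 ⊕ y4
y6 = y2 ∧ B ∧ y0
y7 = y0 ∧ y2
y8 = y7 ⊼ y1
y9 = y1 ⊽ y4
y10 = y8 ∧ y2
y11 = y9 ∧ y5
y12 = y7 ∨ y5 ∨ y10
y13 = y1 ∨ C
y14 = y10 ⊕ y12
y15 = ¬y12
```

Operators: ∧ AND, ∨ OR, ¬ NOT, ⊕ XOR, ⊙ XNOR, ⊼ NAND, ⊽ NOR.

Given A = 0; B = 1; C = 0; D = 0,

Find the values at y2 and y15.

y2 = 0  y15 = 1

y0 = A AND C = 0 AND 0 = 0
y1 = y0 NOR B = 0 NOR 1 = 0
y2 = D XOR y1 = 0 XOR 0 = 0
y4 = y1 XOR y2 = 0 XOR 0 = 0
y5 = y0 XOR y4 = 0 XOR 0 = 0
y7 = y0 AND y2 = 0 AND 0 = 0
y8 = y7 NAND y1 = 0 NAND 0 = 1
y10 = y8 AND y2 = 1 AND 0 = 0
y12 = y7 OR y5 OR y10 = 0 OR 0 OR 0 = 0
y15 = NOT y12 = NOT 0 = 1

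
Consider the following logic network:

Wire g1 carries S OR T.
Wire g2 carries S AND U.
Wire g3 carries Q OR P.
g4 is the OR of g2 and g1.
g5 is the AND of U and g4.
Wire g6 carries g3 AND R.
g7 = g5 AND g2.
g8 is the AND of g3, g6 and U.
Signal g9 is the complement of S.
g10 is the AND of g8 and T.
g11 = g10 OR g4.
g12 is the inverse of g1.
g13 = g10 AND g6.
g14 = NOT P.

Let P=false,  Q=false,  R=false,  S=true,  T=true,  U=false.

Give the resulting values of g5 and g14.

g1 = S OR T = true OR true = true
g2 = S AND U = true AND false = false
g4 = g2 OR g1 = false OR true = true
g5 = U AND g4 = false AND true = false
g14 = NOT P = NOT false = true

g5 = false, g14 = true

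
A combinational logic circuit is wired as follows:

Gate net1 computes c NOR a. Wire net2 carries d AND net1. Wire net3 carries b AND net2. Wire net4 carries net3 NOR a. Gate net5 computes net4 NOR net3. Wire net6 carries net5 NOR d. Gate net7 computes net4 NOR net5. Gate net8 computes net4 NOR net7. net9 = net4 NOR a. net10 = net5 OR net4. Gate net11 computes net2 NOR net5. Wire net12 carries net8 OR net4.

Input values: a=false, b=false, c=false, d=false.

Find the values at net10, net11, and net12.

net10 = true  net11 = true  net12 = true

net1 = c NOR a = false NOR false = true
net2 = d AND net1 = false AND true = false
net3 = b AND net2 = false AND false = false
net4 = net3 NOR a = false NOR false = true
net5 = net4 NOR net3 = true NOR false = false
net7 = net4 NOR net5 = true NOR false = false
net8 = net4 NOR net7 = true NOR false = false
net10 = net5 OR net4 = false OR true = true
net11 = net2 NOR net5 = false NOR false = true
net12 = net8 OR net4 = false OR true = true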